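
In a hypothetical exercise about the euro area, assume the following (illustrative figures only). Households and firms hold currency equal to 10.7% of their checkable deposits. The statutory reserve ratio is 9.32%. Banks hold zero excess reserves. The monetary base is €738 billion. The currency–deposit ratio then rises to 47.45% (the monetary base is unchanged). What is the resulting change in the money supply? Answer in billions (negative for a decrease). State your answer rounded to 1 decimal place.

Initially m₁ = (1 + 0.107) / (0.0932 + 0.107) ≈ 5.52947, so M₁ = 5.52947 × 738 ≈ 4080.7489 billion.
After the change m₂ = (1 + 0.4745) / (0.0932 + 0.4745) ≈ 2.59732, so M₂ = 2.59732 × 738 ≈ 1916.8222 billion.
ΔM = M₂ − M₁ = 1916.8222 − 4080.7489 = -2163.9267 billion.

-2163.9 billion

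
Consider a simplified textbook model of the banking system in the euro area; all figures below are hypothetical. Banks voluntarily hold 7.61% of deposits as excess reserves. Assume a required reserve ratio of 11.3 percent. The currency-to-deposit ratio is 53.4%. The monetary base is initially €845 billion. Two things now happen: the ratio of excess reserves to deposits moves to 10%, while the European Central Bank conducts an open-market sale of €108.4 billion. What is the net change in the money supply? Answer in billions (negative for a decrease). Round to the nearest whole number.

Before: m₁ = (1 + 0.534) / (0.113 + 0.0761 + 0.534) ≈ 2.1214, MB₁ = 845, so M₁ = 2.1214 × 845 = 1792.583 billion.
After: m₂ = (1 + 0.534) / (0.113 + 0.1 + 0.534) ≈ 2.0535, MB₂ = 845 − 108.4 = 736.6, so M₂ = 2.0535 × 736.6 = 1512.6081 billion.
ΔM = M₂ − M₁ = 1512.6081 − 1792.583 = -279.9749 billion.

-280 billion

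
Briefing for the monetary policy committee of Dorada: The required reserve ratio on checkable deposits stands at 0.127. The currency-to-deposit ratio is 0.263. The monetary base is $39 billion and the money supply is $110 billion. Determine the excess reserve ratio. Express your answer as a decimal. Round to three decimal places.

0.058

Using m = M/MB = 110/39 ≈ 2.820513. Since m = (1 + c)/(c + rr + e), the denominator satisfies c + rr + e = (1 + c)/m = (1 + 0.263) / 2.820513 ≈ 0.447791.
With c = 0.263 and rr = 0.127, the excess reserve ratio is 0.447791 − 0.263 − 0.127 = 0.057791.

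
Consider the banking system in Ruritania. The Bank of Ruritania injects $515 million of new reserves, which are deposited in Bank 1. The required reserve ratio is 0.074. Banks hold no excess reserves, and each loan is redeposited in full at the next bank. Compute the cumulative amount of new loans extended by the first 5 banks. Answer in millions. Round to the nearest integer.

$2057 million

Bank i lends (1 − rr)^i of the original deposit: Bank 1 lends 515·0.9260 = 476.8900, Bank 2 lends 515·0.9260² ≈ 441.6001, and so on.
Summing a geometric series: total = 515·[0.9260·(1 − 0.9260^5) / (1 − 0.9260)] ≈ 2056.7140 million.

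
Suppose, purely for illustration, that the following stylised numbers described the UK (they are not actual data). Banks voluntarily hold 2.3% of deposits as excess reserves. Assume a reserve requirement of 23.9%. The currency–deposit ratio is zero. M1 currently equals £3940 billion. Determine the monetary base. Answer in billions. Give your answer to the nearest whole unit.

£1032 billion

The money multiplier is m = 1 / (rr + e) = 1 / (0.239 + 0.023) ≈ 3.81679.
MB = M / m = 3940 / 3.81679 ≈ 1032.2811 billion.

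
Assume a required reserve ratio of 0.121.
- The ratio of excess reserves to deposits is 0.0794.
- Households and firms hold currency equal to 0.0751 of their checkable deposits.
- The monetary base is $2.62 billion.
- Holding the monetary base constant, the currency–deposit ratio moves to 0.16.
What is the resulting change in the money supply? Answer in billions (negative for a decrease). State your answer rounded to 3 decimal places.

Initially m₁ = (1 + 0.0751) / (0.121 + 0.0794 + 0.0751) ≈ 3.90236, so M₁ = 3.90236 × 2.62 ≈ 10.2242 billion.
After the change m₂ = (1 + 0.16) / (0.121 + 0.0794 + 0.16) ≈ 3.21865, so M₂ = 3.21865 × 2.62 ≈ 8.4329 billion.
ΔM = M₂ − M₁ = 8.4329 − 10.2242 = -1.7913 billion.

-1.791 billion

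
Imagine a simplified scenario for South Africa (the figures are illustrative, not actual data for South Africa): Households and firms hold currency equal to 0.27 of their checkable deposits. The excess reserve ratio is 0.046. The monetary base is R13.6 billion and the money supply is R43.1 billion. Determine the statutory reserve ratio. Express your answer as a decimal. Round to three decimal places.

Using m = M/MB = 43.1/13.6 ≈ 3.169118. Since m = (1 + c)/(c + rr + e), the denominator satisfies c + rr + e = (1 + c)/m = (1 + 0.27) / 3.169118 ≈ 0.400742.
With c = 0.27 and e = 0.046, the statutory reserve ratio is 0.400742 − 0.27 − 0.046 = 0.084742.

0.085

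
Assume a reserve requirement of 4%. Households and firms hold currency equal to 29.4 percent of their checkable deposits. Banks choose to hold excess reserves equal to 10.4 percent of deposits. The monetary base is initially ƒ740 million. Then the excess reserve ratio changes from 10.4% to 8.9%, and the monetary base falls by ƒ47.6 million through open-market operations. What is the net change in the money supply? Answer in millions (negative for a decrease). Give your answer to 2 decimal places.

-68.09 million

Before: m₁ = (1 + 0.294) / (0.04 + 0.104 + 0.294) ≈ 2.954338, MB₁ = 740, so M₁ = 2.954338 × 740 ≈ 2186.2101 million.
After: m₂ = (1 + 0.294) / (0.04 + 0.089 + 0.294) ≈ 3.059102, MB₂ = 740 − 47.6 = 692.4, so M₂ = 3.059102 × 692.4 ≈ 2118.1222 million.
ΔM = M₂ − M₁ = 2118.1222 − 2186.2101 = -68.0879 million.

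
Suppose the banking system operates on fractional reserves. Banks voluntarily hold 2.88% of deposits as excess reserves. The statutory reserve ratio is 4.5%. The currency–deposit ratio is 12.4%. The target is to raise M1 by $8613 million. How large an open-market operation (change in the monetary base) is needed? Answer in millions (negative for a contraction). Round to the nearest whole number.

$1516 million

The money multiplier is m = (1 + c) / (rr + e + c) = (1 + 0.124) / (0.045 + 0.0288 + 0.124) ≈ 5.68251.
ΔMB = ΔM / m = (+8613) / 5.68251 ≈ 1515.7034 million.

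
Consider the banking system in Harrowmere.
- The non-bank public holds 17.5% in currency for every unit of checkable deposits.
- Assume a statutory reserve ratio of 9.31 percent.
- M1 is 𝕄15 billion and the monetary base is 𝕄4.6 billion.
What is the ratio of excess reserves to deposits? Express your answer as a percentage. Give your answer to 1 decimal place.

Using m = M/MB = 15/4.6 ≈ 3.260870. Since m = (1 + c)/(c + rr + e), the denominator satisfies c + rr + e = (1 + c)/m = (1 + 0.175) / 3.260870 ≈ 0.360333.
With c = 0.175 and rr = 0.0931, the ratio of excess reserves to deposits is 0.360333 − 0.175 − 0.0931 = 0.092233.

9.2%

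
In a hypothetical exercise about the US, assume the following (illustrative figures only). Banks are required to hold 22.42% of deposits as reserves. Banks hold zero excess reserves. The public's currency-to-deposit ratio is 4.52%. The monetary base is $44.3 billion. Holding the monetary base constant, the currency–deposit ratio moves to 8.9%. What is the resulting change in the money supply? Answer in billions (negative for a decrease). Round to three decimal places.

-17.841 billion

Initially m₁ = (1 + 0.0452) / (0.2242 + 0.0452) ≈ 3.879733, so M₁ = 3.879733 × 44.3 ≈ 171.8722 billion.
After the change m₂ = (1 + 0.089) / (0.2242 + 0.089) ≈ 3.477011, so M₂ = 3.477011 × 44.3 ≈ 154.0316 billion.
ΔM = M₂ − M₁ = 154.0316 − 171.8722 = -17.8406 billion.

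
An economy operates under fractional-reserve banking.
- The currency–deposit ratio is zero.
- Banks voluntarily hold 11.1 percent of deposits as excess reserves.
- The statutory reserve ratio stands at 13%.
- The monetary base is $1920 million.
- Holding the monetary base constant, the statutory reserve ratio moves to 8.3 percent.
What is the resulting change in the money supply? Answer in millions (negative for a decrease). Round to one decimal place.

$1930.1 million

Initially m₁ = 1 / (0.13 + 0.111) ≈ 4.149378, so M₁ = 4.149378 × 1920 ≈ 7966.8058 million.
After the change m₂ = 1 / (0.083 + 0.111) ≈ 5.154639, so M₂ = 5.154639 × 1920 ≈ 9896.9069 million.
ΔM = M₂ − M₁ = 9896.9069 − 7966.8058 = 1930.1011 million.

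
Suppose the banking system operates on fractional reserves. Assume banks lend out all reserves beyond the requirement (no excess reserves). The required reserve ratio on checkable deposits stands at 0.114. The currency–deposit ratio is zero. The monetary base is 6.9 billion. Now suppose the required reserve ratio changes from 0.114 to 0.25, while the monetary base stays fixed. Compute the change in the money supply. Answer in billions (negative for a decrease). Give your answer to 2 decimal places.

-32.93 billion

Initially m₁ = 1 / (0.114) ≈ 8.7719, so M₁ = 8.7719 × 6.9 ≈ 60.5261 billion.
After the change m₂ = 1 / (0.25) = 4, so M₂ = 4 × 6.9 = 27.6 billion.
ΔM = M₂ − M₁ = 27.6 − 60.5261 = -32.9261 billion.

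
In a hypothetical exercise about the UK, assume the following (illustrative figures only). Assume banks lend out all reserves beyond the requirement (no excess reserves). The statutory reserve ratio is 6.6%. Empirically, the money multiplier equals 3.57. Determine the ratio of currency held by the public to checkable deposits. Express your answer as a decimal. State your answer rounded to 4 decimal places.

0.2974

Using m = 3.57. From m = (1 + c)/(c + rr + e), rearranging gives 1 + c = m·(c + rr + e), so c·(1 − m) = m·(rr + e) − 1.
Hence c = [m·(rr + e) − 1]/(1 − m) = [3.57 × (0.066 + 0) − 1] / (1 − 3.57) ≈ 0.297424.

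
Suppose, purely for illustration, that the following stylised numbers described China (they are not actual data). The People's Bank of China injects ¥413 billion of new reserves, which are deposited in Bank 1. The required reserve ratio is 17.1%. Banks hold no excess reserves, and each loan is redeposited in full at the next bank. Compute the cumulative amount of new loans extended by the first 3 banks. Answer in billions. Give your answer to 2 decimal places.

¥861.50 billion

Bank i lends (1 − rr)^i of the original deposit: Bank 1 lends 413·0.8290 = 342.3770, Bank 2 lends 413·0.8290² ≈ 283.8305, and so on.
Summing a geometric series: total = 413·[0.8290·(1 − 0.8290^3) / (1 − 0.8290)] ≈ 861.5030 billion.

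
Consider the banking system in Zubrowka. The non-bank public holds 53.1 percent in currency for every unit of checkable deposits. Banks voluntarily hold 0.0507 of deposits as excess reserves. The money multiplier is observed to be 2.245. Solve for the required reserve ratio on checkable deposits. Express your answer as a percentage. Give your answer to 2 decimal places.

10.03%

Using m = 2.245. Since m = (1 + c)/(c + rr + e), the denominator satisfies c + rr + e = (1 + c)/m = (1 + 0.531) / 2.245 ≈ 0.681960.
With c = 0.531 and e = 0.0507, the required reserve ratio on checkable deposits is 0.681960 − 0.531 − 0.0507 = 0.10026.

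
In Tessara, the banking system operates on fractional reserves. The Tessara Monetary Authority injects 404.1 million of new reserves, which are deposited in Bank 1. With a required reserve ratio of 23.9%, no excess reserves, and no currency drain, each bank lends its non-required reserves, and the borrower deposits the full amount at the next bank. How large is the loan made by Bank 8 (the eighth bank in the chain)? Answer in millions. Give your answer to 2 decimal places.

45.45 million

Each bank lends a fraction (1 − rr) = 0.7610 of the deposit it receives, so Bank 8 receives 404.1·0.7610^7 and lends 404.1·0.7610^8 ≈ 45.4534 million.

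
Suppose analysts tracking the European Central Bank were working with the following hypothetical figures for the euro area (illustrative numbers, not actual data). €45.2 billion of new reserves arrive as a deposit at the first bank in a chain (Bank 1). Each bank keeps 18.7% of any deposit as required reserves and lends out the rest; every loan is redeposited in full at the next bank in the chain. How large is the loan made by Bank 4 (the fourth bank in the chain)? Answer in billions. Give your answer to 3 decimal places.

Each bank lends a fraction (1 − rr) = 0.8130 of the deposit it receives, so Bank 4 receives 45.2·0.8130^3 and lends 45.2·0.8130^4 ≈ 19.7470 billion.

€19.747 billion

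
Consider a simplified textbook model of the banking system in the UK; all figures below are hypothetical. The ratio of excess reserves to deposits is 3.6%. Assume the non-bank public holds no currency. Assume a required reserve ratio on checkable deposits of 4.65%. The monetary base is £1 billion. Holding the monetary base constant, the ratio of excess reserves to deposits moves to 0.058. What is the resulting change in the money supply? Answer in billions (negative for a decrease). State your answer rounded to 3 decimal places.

-2.552 billion

Initially m₁ = 1 / (0.0465 + 0.036) ≈ 12.1212, so M₁ = 12.1212 × 1 = 12.1212 billion.
After the change m₂ = 1 / (0.0465 + 0.058) ≈ 9.5694, so M₂ = 9.5694 × 1 = 9.5694 billion.
ΔM = M₂ − M₁ = 9.5694 − 12.1212 = -2.5518 billion.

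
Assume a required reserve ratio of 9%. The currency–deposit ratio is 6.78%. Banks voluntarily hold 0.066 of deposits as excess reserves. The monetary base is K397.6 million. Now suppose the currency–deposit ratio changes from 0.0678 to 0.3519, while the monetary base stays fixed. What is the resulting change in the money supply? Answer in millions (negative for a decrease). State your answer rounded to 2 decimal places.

Initially m₁ = (1 + 0.0678) / (0.09 + 0.066 + 0.0678) ≈ 4.771224, so M₁ = 4.771224 × 397.6 ≈ 1897.0387 million.
After the change m₂ = (1 + 0.3519) / (0.09 + 0.066 + 0.3519) ≈ 2.661744, so M₂ = 2.661744 × 397.6 ≈ 1058.3094 million.
ΔM = M₂ − M₁ = 1058.3094 − 1897.0387 = -838.7293 million.

-838.73 million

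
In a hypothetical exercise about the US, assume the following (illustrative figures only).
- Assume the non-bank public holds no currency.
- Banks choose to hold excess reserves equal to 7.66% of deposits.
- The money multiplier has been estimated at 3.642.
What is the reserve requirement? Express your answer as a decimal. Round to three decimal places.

Using m = 3.642. Since m = (1 + c)/(c + rr + e), the denominator satisfies c + rr + e = (1 + c)/m = (1 + 0) / 3.642 ≈ 0.274574.
With c = 0 and e = 0.0766, the reserve requirement is 0.274574 − 0 − 0.0766 = 0.197974.

0.198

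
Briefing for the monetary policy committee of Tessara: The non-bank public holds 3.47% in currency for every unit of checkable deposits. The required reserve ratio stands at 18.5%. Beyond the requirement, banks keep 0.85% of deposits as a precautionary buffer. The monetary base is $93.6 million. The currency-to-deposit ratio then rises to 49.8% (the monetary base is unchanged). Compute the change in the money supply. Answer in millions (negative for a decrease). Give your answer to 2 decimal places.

-221.63 million

Initially m₁ = (1 + 0.0347) / (0.185 + 0.0085 + 0.0347) ≈ 4.53418, so M₁ = 4.53418 × 93.6 ≈ 424.3992 million.
After the change m₂ = (1 + 0.498) / (0.185 + 0.0085 + 0.498) ≈ 2.16631, so M₂ = 2.16631 × 93.6 ≈ 202.7666 million.
ΔM = M₂ − M₁ = 202.7666 − 424.3992 = -221.6326 million.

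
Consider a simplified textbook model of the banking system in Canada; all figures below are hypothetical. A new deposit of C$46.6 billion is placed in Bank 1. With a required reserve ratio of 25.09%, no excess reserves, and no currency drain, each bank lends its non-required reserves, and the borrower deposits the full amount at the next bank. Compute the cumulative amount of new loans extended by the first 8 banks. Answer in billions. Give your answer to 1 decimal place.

C$125.3 billion

Bank i lends (1 − rr)^i of the original deposit: Bank 1 lends 46.6·0.7491 ≈ 34.9081, Bank 2 lends 46.6·0.7491² ≈ 26.1496, and so on.
Summing a geometric series: total = 46.6·[0.7491·(1 − 0.7491^8) / (1 − 0.7491)] ≈ 125.3357 billion.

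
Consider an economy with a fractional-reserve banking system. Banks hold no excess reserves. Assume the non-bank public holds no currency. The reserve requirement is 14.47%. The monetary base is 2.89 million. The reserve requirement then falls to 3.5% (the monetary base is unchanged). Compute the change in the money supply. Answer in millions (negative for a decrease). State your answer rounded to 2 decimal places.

62.60 million

Initially m₁ = 1 / (0.1447) ≈ 6.9109, so M₁ = 6.9109 × 2.89 ≈ 19.9725 million.
After the change m₂ = 1 / (0.035) ≈ 28.5714, so M₂ = 28.5714 × 2.89 ≈ 82.5713 million.
ΔM = M₂ − M₁ = 82.5713 − 19.9725 = 62.5988 million.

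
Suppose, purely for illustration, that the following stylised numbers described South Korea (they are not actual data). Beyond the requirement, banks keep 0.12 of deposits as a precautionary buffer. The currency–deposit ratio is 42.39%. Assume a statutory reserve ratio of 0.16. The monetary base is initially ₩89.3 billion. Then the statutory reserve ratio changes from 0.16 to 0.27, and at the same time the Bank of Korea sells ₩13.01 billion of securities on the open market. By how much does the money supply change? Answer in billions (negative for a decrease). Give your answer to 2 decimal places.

Before: m₁ = (1 + 0.4239) / (0.16 + 0.12 + 0.4239) ≈ 2.02287, MB₁ = 89.3, so M₁ = 2.02287 × 89.3 ≈ 180.6423 billion.
After: m₂ = (1 + 0.4239) / (0.27 + 0.12 + 0.4239) ≈ 1.74948, MB₂ = 89.3 − 13.01 = 76.29, so M₂ = 1.74948 × 76.29 ≈ 133.4678 billion.
ΔM = M₂ − M₁ = 133.4678 − 180.6423 = -47.1745 billion.

-47.17 billion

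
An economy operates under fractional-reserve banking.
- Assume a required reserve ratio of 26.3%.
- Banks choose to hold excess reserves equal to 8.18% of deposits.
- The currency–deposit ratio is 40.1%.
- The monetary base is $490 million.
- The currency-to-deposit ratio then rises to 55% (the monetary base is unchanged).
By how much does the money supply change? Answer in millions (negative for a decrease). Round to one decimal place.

Initially m₁ = (1 + 0.401) / (0.263 + 0.0818 + 0.401) ≈ 1.87852, so M₁ = 1.87852 × 490 = 920.4748 million.
After the change m₂ = (1 + 0.55) / (0.263 + 0.0818 + 0.55) ≈ 1.73223, so M₂ = 1.73223 × 490 = 848.7927 million.
ΔM = M₂ − M₁ = 848.7927 − 920.4748 = -71.6821 million.

-71.7 million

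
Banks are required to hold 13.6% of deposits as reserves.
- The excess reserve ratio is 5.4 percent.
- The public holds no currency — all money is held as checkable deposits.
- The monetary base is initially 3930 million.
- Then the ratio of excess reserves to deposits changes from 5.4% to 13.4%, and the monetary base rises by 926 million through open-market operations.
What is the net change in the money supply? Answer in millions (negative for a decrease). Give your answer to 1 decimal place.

Before: m₁ = 1 / (0.136 + 0.054) ≈ 5.263158, MB₁ = 3930, so M₁ = 5.263158 × 3930 ≈ 20684.2109 million.
After: m₂ = 1 / (0.136 + 0.134) ≈ 3.703704, MB₂ = 3930 + 926 = 4856, so M₂ = 3.703704 × 4856 ≈ 17985.1866 million.
ΔM = M₂ − M₁ = 17985.1866 − 20684.2109 = -2699.0243 million.

-2699.0 million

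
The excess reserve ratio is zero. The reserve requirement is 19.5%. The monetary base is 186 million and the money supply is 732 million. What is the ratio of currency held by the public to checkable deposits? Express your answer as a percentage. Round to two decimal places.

7.92%

Using m = M/MB = 732/186 ≈ 3.935484. From m = (1 + c)/(c + rr + e), rearranging gives 1 + c = m·(c + rr + e), so c·(1 − m) = m·(rr + e) − 1.
Hence c = [m·(rr + e) − 1]/(1 − m) = [3.935484 × (0.195 + 0) − 1] / (1 − 3.935484) ≈ 0.079231.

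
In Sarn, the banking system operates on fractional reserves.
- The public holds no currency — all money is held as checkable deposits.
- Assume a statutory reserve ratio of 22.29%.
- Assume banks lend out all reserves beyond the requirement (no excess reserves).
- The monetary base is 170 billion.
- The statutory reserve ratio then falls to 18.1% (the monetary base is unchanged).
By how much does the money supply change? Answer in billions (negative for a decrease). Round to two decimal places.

Initially m₁ = 1 / (0.2229) ≈ 4.486317, so M₁ = 4.486317 × 170 ≈ 762.6739 billion.
After the change m₂ = 1 / (0.181) ≈ 5.524862, so M₂ = 5.524862 × 170 ≈ 939.2265 billion.
ΔM = M₂ − M₁ = 939.2265 − 762.6739 = 176.5526 billion.

176.55 billion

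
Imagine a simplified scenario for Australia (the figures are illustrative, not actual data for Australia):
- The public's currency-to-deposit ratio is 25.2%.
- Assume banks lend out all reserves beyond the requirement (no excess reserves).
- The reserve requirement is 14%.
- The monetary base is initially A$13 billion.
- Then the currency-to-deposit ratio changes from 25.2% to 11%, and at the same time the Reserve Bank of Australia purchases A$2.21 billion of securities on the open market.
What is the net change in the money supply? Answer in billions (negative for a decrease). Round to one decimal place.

Before: m₁ = (1 + 0.252) / (0.14 + 0.252) ≈ 3.1939, MB₁ = 13, so M₁ = 3.1939 × 13 = 41.5207 billion.
After: m₂ = (1 + 0.11) / (0.14 + 0.11) = 4.44, MB₂ = 13 + 2.21 = 15.21, so M₂ = 4.44 × 15.21 = 67.5324 billion.
ΔM = M₂ − M₁ = 67.5324 − 41.5207 = 26.0117 billion.

A$26.0 billion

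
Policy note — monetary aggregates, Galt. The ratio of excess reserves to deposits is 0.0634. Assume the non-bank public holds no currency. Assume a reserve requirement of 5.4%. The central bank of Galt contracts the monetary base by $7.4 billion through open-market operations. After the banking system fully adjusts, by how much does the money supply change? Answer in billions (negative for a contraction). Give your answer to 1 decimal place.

The money multiplier is m = 1 / (rr + e) = 1 / (0.054 + 0.0634) ≈ 8.5179.
The sale removes 7.4 billion of base, so ΔM = m × ΔMB = 8.5179 × (−7.4) ≈ -63.0325 billion.

-63.0 billion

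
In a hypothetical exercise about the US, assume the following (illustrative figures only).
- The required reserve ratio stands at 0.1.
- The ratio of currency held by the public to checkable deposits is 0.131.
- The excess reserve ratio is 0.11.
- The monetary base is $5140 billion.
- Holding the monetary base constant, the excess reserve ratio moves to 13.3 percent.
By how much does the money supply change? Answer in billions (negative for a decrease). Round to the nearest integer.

-1077 billion

Initially m₁ = (1 + 0.131) / (0.1 + 0.11 + 0.131) ≈ 3.31672, so M₁ = 3.31672 × 5140 = 17047.9408 billion.
After the change m₂ = (1 + 0.131) / (0.1 + 0.133 + 0.131) ≈ 3.10714, so M₂ = 3.10714 × 5140 = 15970.6996 billion.
ΔM = M₂ − M₁ = 15970.6996 − 17047.9408 = -1077.2412 billion.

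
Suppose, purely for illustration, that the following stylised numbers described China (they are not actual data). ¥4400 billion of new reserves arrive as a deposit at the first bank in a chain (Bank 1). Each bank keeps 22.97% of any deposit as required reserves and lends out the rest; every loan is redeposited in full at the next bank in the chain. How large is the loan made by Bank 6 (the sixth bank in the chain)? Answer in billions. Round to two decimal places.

Each bank lends a fraction (1 − rr) = 0.7703 of the deposit it receives, so Bank 6 receives 4400·0.7703^5 and lends 4400·0.7703^6 ≈ 919.2043 billion.

¥919.20 billion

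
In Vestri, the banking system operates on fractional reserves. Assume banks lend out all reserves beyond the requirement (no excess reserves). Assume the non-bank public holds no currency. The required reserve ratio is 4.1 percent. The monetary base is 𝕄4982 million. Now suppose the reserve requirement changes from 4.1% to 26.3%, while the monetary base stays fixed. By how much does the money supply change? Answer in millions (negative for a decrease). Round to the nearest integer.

-102569 million

Initially m₁ = 1 / (0.041) ≈ 24.39024, so M₁ = 24.39024 × 4982 ≈ 121512.1757 million.
After the change m₂ = 1 / (0.263) ≈ 3.80228, so M₂ = 3.80228 × 4982 ≈ 18942.959 million.
ΔM = M₂ − M₁ = 18942.959 − 121512.1757 = -102569.2167 million.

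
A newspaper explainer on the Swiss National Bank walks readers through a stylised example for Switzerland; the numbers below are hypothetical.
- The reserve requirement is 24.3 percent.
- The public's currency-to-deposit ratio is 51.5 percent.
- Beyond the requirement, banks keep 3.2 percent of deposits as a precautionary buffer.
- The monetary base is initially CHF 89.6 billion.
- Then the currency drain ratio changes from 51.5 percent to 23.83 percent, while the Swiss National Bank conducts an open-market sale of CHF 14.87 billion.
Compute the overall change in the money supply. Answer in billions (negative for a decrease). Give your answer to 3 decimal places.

Before: m₁ = (1 + 0.515) / (0.243 + 0.032 + 0.515) ≈ 1.917722, MB₁ = 89.6, so M₁ = 1.917722 × 89.6 ≈ 171.8279 billion.
After: m₂ = (1 + 0.2383) / (0.243 + 0.032 + 0.2383) ≈ 2.412429, MB₂ = 89.6 − 14.87 = 74.73, so M₂ = 2.412429 × 74.73 ≈ 180.2808 billion.
ΔM = M₂ − M₁ = 180.2808 − 171.8279 = 8.4529 billion.

CHF 8.453 billion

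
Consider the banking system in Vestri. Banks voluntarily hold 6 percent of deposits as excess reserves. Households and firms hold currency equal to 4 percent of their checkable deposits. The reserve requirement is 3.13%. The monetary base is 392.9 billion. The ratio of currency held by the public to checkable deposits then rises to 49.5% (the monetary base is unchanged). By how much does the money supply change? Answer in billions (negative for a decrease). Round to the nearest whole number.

Initially m₁ = (1 + 0.04) / (0.0313 + 0.06 + 0.04) ≈ 7.9208, so M₁ = 7.9208 × 392.9 ≈ 3112.0823 billion.
After the change m₂ = (1 + 0.495) / (0.0313 + 0.06 + 0.495) ≈ 2.5499, so M₂ = 2.5499 × 392.9 ≈ 1001.8557 billion.
ΔM = M₂ − M₁ = 1001.8557 − 3112.0823 = -2110.2266 billion.

-2110 billion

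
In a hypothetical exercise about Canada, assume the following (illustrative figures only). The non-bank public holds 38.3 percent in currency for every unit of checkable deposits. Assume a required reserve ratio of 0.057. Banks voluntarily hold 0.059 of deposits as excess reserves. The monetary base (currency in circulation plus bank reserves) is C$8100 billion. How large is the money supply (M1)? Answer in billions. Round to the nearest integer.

C$22449 billion

The money multiplier is m = (1 + c) / (rr + e + c) = (1 + 0.383) / (0.057 + 0.059 + 0.383) ≈ 2.77154.
So M = m × MB = 2.77154 × 8100 = 22449.474 billion.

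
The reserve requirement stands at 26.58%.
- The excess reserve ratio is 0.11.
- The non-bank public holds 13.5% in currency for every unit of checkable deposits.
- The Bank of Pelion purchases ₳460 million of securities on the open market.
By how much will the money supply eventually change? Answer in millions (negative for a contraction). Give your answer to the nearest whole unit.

₳1022 million

The money multiplier is m = (1 + c) / (rr + e + c) = (1 + 0.135) / (0.2658 + 0.11 + 0.135) ≈ 2.2220.
The purchase adds 460 million of base, so ΔM = m × ΔMB = 2.2220 × (+460) = 1022.12 million.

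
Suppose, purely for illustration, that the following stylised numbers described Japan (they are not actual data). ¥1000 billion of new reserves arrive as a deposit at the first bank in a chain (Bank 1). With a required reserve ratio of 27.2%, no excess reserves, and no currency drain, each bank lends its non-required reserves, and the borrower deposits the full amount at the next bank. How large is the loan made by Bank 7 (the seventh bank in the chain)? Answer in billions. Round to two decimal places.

Each bank lends a fraction (1 − rr) = 0.7280 of the deposit it receives, so Bank 7 receives 1000·0.7280^6 and lends 1000·0.7280^7 ≈ 108.3726 billion.

¥108.37 billion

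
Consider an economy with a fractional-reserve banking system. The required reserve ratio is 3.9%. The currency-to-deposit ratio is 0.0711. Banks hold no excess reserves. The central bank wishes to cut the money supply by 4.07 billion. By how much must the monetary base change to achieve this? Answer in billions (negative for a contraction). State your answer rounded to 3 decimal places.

-0.418 billion

The money multiplier is m = (1 + c) / (rr + c) = (1 + 0.0711) / (0.039 + 0.0711) ≈ 9.72843.
ΔMB = ΔM / m = (−4.07) / 9.72843 ≈ -0.4184 billion.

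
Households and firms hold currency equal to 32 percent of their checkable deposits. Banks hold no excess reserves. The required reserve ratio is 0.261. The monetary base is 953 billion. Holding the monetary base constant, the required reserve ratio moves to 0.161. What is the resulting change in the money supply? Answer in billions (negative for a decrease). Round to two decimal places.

Initially m₁ = (1 + 0.32) / (0.261 + 0.32) ≈ 2.271945, so M₁ = 2.271945 × 953 ≈ 2165.1636 billion.
After the change m₂ = (1 + 0.32) / (0.161 + 0.32) ≈ 2.744283, so M₂ = 2.744283 × 953 ≈ 2615.3017 billion.
ΔM = M₂ − M₁ = 2615.3017 − 2165.1636 = 450.1381 billion.

450.14 billion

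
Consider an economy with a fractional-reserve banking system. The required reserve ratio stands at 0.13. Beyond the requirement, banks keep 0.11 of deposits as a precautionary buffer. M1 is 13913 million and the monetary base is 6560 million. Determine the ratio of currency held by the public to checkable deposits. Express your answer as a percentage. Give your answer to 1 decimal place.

43.8%

Using m = M/MB = 13913/6560 ≈ 2.120884. From m = (1 + c)/(c + rr + e), rearranging gives 1 + c = m·(c + rr + e), so c·(1 − m) = m·(rr + e) − 1.
Hence c = [m·(rr + e) − 1]/(1 − m) = [2.120884 × (0.13 + 0.11) − 1] / (1 − 2.120884) ≈ 0.438036.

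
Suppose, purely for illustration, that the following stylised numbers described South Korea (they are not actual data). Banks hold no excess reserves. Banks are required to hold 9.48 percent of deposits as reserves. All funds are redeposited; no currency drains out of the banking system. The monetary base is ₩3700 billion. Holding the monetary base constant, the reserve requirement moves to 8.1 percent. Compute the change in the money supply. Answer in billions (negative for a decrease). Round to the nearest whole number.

₩6649 billion

Initially m₁ = 1 / (0.0948) ≈ 10.54852, so M₁ = 10.54852 × 3700 = 39029.524 billion.
After the change m₂ = 1 / (0.081) ≈ 12.34568, so M₂ = 12.34568 × 3700 = 45679.016 billion.
ΔM = M₂ − M₁ = 45679.016 − 39029.524 = 6649.492 billion.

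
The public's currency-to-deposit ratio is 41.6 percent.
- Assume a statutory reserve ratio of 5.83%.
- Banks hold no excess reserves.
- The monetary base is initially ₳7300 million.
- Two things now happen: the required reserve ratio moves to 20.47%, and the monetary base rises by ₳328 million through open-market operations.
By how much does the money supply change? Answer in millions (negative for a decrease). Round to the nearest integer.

Before: m₁ = (1 + 0.416) / (0.0583 + 0.416) ≈ 2.98545, MB₁ = 7300, so M₁ = 2.98545 × 7300 = 21793.785 million.
After: m₂ = (1 + 0.416) / (0.2047 + 0.416) ≈ 2.28130, MB₂ = 7300 + 328 = 7628, so M₂ = 2.28130 × 7628 = 17401.7564 million.
ΔM = M₂ − M₁ = 17401.7564 − 21793.785 = -4392.0286 million.

-4392 million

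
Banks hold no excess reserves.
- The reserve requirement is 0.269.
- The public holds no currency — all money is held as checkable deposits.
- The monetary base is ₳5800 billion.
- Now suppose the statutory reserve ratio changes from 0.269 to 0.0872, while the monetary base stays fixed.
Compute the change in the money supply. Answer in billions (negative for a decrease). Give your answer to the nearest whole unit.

Initially m₁ = 1 / (0.269) ≈ 3.71747, so M₁ = 3.71747 × 5800 = 21561.326 billion.
After the change m₂ = 1 / (0.0872) ≈ 11.46789, so M₂ = 11.46789 × 5800 = 66513.762 billion.
ΔM = M₂ − M₁ = 66513.762 − 21561.326 = 44952.436 billion.

₳44952 billion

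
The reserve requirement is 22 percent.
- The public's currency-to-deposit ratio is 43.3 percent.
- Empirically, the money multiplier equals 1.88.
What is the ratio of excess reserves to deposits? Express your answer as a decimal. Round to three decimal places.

Using m = 1.88. Since m = (1 + c)/(c + rr + e), the denominator satisfies c + rr + e = (1 + c)/m = (1 + 0.433) / 1.88 ≈ 0.762234.
With c = 0.433 and rr = 0.22, the ratio of excess reserves to deposits is 0.762234 − 0.433 − 0.22 = 0.109234.

0.109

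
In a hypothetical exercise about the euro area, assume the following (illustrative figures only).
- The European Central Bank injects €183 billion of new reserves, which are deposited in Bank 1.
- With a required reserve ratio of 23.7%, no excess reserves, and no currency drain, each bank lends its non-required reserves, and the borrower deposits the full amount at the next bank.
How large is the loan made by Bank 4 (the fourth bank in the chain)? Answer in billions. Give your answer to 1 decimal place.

Each bank lends a fraction (1 − rr) = 0.7630 of the deposit it receives, so Bank 4 receives 183·0.7630^3 and lends 183·0.7630^4 ≈ 62.0225 billion.

€62.0 billion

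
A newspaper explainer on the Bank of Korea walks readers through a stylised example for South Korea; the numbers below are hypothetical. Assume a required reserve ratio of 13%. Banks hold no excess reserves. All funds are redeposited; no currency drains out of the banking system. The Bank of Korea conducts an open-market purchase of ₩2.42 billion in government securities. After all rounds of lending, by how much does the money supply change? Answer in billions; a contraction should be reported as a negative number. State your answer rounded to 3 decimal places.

₩18.615 billion

The simple money multiplier is m = 1/rr = 1/0.13 ≈ 7.69231.
An open-market purchase increases the monetary base by 2.42 billion, so ΔM = m × ΔMB = 7.69231 × 2.42 ≈ 18.6154 billion.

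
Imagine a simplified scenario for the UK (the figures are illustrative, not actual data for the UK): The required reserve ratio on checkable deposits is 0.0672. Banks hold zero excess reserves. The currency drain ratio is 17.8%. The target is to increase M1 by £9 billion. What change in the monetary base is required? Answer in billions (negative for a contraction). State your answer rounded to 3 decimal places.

£1.873 billion

The money multiplier is m = (1 + c) / (rr + c) = (1 + 0.178) / (0.0672 + 0.178) ≈ 4.80424.
ΔMB = ΔM / m = (+9) / 4.80424 ≈ 1.8733 billion.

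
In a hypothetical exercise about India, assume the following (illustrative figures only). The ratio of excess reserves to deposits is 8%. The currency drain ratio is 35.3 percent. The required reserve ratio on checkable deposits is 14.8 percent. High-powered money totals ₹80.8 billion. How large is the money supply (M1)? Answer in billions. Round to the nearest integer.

The money multiplier is m = (1 + c) / (rr + e + c) = (1 + 0.353) / (0.148 + 0.08 + 0.353) ≈ 2.3287.
So M = m × MB = 2.3287 × 80.8 ≈ 188.159 billion.

₹188 billion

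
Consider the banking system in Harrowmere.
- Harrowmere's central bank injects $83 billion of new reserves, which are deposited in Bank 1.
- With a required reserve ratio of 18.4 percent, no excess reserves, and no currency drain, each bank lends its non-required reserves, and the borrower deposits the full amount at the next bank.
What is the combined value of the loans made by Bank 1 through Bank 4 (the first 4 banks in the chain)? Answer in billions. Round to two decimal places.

Bank i lends (1 − rr)^i of the original deposit: Bank 1 lends 83·0.8160 = 67.7280, Bank 2 lends 83·0.8160² ≈ 55.2660, and so on.
Summing a geometric series: total = 83·[0.8160·(1 − 0.8160^4) / (1 − 0.8160)] ≈ 204.8904 billion.

$204.89 billion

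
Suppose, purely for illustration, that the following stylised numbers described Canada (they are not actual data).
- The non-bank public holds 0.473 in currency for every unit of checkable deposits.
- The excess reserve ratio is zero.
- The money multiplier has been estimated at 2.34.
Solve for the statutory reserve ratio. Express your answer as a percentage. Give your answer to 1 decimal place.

Using m = 2.34. Since m = (1 + c)/(c + rr + e), the denominator satisfies c + rr + e = (1 + c)/m = (1 + 0.473) / 2.34 ≈ 0.629487.
With c = 0.473 and e = 0, the statutory reserve ratio is 0.629487 − 0.473 − 0 = 0.156487.

15.6%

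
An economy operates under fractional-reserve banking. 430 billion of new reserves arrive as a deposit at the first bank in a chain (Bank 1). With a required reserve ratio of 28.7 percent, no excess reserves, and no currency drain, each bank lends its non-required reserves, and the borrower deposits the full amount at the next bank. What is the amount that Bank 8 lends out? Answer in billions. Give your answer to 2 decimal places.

Each bank lends a fraction (1 − rr) = 0.7130 of the deposit it receives, so Bank 8 receives 430·0.7130^7 and lends 430·0.7130^8 ≈ 28.7200 billion.

28.72 billion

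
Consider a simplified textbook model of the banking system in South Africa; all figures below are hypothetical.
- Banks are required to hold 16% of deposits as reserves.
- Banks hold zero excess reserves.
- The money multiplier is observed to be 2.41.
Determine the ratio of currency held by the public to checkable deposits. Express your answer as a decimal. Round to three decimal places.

0.436

Using m = 2.41. From m = (1 + c)/(c + rr + e), rearranging gives 1 + c = m·(c + rr + e), so c·(1 − m) = m·(rr + e) − 1.
Hence c = [m·(rr + e) − 1]/(1 − m) = [2.41 × (0.16 + 0) − 1] / (1 − 2.41) ≈ 0.435745.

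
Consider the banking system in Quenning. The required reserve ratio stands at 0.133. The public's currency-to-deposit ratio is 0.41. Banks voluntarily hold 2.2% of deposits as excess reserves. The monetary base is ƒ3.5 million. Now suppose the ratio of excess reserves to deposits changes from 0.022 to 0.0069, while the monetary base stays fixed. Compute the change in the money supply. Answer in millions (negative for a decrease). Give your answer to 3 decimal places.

Initially m₁ = (1 + 0.41) / (0.133 + 0.022 + 0.41) ≈ 2.49558, so M₁ = 2.49558 × 3.5 ≈ 8.7345 million.
After the change m₂ = (1 + 0.41) / (0.133 + 0.0069 + 0.41) ≈ 2.56410, so M₂ = 2.56410 × 3.5 ≈ 8.9743 million.
ΔM = M₂ − M₁ = 8.9743 − 8.7345 = 0.2398 million.

ƒ0.240 million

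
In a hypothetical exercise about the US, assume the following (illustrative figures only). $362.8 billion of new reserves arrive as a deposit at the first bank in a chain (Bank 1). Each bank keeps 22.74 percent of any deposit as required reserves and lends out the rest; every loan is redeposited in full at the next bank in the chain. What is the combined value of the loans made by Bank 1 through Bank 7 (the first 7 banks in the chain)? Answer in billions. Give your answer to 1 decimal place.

$1030.1 billion

Bank i lends (1 − rr)^i of the original deposit: Bank 1 lends 362.8·0.7726 ≈ 280.2993, Bank 2 lends 362.8·0.7726² ≈ 216.5592, and so on.
Summing a geometric series: total = 362.8·[0.7726·(1 − 0.7726^7) / (1 − 0.7726)] ≈ 1030.0849 billion.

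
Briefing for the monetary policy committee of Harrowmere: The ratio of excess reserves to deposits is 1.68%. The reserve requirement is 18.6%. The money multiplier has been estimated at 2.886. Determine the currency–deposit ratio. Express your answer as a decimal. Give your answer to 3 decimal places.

0.220

Using m = 2.886. From m = (1 + c)/(c + rr + e), rearranging gives 1 + c = m·(c + rr + e), so c·(1 − m) = m·(rr + e) − 1.
Hence c = [m·(rr + e) − 1]/(1 − m) = [2.886 × (0.186 + 0.0168) − 1] / (1 − 2.886) ≈ 0.219894.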